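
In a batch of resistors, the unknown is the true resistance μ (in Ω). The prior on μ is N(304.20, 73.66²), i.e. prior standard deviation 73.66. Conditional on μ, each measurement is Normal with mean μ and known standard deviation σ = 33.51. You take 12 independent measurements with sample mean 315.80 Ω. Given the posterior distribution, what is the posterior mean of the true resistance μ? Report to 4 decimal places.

315.6033

For Normal data with known variance σ², a Normal(μ₀, σ₀²) prior on μ is conjugate. Posterior precision = 1/σ₀² + n/σ²; posterior mean is the precision-weighted average of μ₀ and x̄.
n·x̄ = 12·315.80 = 3789.6.
σ₀² = 73.66² = 5425.7956, σ² = 33.51² = 1122.9201; σ² + n·σ₀² = 1122.9201 + 12·5425.7956 = 66232.4673.
Posterior mean = (μ₀/σ₀² + n·x̄/σ²)/(1/σ₀² + n/σ²) = (σ²·μ₀ + σ₀²·n·x̄)/(σ² + n·σ₀²) = (1122.9201·304.20 + 5425.7956·3789.6)/66232.4673 = 20903187.30018/66232.4673 = 315.6033.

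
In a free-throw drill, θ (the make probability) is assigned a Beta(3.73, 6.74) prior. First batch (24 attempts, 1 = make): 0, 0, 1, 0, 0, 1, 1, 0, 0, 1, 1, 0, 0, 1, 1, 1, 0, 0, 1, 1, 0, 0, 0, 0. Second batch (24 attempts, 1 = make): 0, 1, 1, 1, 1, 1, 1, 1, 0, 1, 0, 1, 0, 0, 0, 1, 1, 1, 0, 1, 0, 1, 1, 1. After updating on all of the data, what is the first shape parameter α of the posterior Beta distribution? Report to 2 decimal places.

29.73

The Beta prior is conjugate to a Binomial/Bernoulli likelihood; the update adds successes to α and failures to β.
After batch 1: Beta(3.73+10, 6.74+14) = Beta(13.73, 20.74).
After batch 2: Beta(13.73+16, 20.74+8) = Beta(29.73, 28.74).
Posterior α = 29.73.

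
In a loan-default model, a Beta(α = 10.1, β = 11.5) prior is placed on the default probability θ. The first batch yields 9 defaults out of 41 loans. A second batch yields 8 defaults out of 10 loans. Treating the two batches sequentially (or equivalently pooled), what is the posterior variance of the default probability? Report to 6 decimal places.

The Beta prior is conjugate to a Binomial/Bernoulli likelihood; the update adds successes to α and failures to β.
After batch 1: Beta(10.1+9, 11.5+32) = Beta(19.1, 43.5).
After batch 2: Beta(19.1+8, 43.5+2) = Beta(27.1, 45.5).
Var = αβ/((α+β)²(α+β+1)) = 27.1·45.5/(72.6²·73.6) = 0.003179.

0.003179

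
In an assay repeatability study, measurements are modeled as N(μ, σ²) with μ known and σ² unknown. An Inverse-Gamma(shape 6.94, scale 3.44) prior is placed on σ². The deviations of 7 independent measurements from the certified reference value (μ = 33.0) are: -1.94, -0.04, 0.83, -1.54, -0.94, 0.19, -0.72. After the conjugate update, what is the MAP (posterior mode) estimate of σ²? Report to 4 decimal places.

0.6619

With known mean μ and an Inverse-Gamma(α, β) prior on σ², the Normal likelihood is conjugate: posterior is Inv-Gamma(α + n/2, β + Σ(xᵢ−μ)²/2).
Σ(xᵢ−μ)² = (-1.94)² + (-0.04)² + (0.83)² + (-1.54)² + (-0.94)² + (0.19)² + (-0.72)² = 8.2638.
Posterior: Inv-Gamma(6.94 + 7/2, 3.44 + 8.2638/2) = Inv-Gamma(10.44, 7.57190).
Mode = β/(α+1) = 7.57190/11.44 = 0.6619.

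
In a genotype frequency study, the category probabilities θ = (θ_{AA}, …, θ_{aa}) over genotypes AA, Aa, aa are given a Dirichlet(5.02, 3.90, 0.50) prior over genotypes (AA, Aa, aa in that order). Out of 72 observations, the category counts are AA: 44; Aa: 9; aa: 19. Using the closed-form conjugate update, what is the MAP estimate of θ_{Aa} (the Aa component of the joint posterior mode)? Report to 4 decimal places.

The Dirichlet prior is conjugate to the Multinomial likelihood: each posterior αⱼ = prior αⱼ + observed count nⱼ.
Posterior concentration: (49.02, 12.90, 19.50), total = 81.42.
Joint mode component: (α_{Aa}−1)/(Σα−K) = 11.90/78.42 = 0.1517.

0.1517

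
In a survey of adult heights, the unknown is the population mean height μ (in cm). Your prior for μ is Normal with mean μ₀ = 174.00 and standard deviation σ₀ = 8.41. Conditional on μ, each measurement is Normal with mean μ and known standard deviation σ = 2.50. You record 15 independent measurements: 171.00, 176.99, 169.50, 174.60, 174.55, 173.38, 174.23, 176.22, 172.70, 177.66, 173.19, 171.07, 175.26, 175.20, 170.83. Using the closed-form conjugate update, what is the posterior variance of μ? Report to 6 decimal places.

For Normal data with known variance σ², a Normal(μ₀, σ₀²) prior on μ is conjugate. Posterior precision = 1/σ₀² + n/σ²; posterior mean is the precision-weighted average of μ₀ and x̄.
σ₀² = 8.41² = 70.7281, σ² = 2.50² = 6.25; σ² + n·σ₀² = 6.25 + 15·70.7281 = 1067.1715.
Posterior precision = 1/σ₀² + n/σ² = 1/70.7281 + 15/6.25 = (σ² + n·σ₀²)/(σ₀²σ²) = 1067.1715/(70.7281·6.25); posterior variance σₙ² = σ₀²σ²/(σ² + n·σ₀²) = 70.7281·6.25/1067.1715 = 0.414226.

0.414226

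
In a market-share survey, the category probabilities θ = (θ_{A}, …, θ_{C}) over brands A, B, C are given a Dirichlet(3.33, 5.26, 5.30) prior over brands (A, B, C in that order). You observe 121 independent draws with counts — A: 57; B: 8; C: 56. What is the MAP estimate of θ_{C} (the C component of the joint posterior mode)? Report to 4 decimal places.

The Dirichlet prior is conjugate to the Multinomial likelihood: each posterior αⱼ = prior αⱼ + observed count nⱼ.
Posterior concentration: (60.33, 13.26, 61.30), total = 134.89.
Joint mode component: (α_{C}−1)/(Σα−K) = 60.30/131.89 = 0.4572.

0.4572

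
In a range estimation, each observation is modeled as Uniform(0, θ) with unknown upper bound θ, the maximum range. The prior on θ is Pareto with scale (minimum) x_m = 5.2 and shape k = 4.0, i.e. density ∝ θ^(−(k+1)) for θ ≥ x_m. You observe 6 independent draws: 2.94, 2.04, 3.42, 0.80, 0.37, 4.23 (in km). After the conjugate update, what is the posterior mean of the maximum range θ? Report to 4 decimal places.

5.7778

A Pareto(scale x_m, shape k) prior on the upper bound θ of Uniform(0, θ) is conjugate: posterior is Pareto(max(x_m, max xᵢ), k + n).
Sample maximum = 4.23; prior scale x_m = 5.2 → posterior scale = max = 5.20.
Posterior shape = 4.0 + 6 = 10.0.
E[θ|data] = k·x_m/(k−1) = 10.0·5.20/9.0 = 5.7778.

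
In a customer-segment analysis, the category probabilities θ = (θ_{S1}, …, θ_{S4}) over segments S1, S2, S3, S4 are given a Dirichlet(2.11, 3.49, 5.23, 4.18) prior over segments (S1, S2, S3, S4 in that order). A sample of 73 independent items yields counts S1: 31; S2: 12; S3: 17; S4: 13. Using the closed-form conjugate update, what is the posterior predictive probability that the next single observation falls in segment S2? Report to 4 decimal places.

0.1760

The Dirichlet prior is conjugate to the Multinomial likelihood: each posterior αⱼ = prior αⱼ + observed count nⱼ.
Posterior concentration: (33.11, 15.49, 22.23, 17.18), total = 88.01.
P(next = S2 | data) = α_{S2}/Σα = 0.1760.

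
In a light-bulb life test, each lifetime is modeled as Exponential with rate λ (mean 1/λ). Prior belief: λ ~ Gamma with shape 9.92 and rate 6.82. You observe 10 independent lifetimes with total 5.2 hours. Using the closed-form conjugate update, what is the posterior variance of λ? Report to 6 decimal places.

0.137873

With a Gamma(shape α, rate β) prior on the exponential rate λ, the posterior after n observations with total T = Σxᵢ is Gamma(α+n, β+T).
Posterior: Gamma(9.92+10, 6.82+5.2) = Gamma(19.92, 12.02).
Var = α/β² = 0.137873.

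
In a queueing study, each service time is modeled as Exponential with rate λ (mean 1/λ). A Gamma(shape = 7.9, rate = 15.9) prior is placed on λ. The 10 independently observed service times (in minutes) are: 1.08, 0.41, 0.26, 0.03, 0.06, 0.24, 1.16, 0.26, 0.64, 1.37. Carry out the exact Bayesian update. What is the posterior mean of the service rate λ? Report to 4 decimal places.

With a Gamma(shape α, rate β) prior on the exponential rate λ, the posterior after n observations with total T = Σxᵢ is Gamma(α+n, β+T).
Sum of observations T = 5.51 minutes; n = 10.
Posterior: Gamma(7.9+10, 15.9+5.51) = Gamma(17.9, 21.41).
Posterior mean of λ = α/β = 17.9/21.41 = 0.8361.

0.8361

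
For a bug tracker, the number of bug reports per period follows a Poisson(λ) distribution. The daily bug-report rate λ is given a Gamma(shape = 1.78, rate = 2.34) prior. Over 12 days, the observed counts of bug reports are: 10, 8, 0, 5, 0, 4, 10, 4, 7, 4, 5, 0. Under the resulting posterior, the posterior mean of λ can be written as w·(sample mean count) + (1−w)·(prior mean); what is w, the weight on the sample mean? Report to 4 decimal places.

0.8368

With a Gamma(shape α, rate β) prior, the Poisson likelihood is conjugate: the posterior is Gamma(α + ΣXᵢ, β + n).
Posterior mean = (α₀+S)/(β₀+n) = [n/(β₀+n)]·(S/n) + [β₀/(β₀+n)]·(α₀/β₀), so only n and β₀ enter the weight.
Weight on data w = n/(β₀+n) = 12/(2.34+12) = 12/14.34 = 0.8368.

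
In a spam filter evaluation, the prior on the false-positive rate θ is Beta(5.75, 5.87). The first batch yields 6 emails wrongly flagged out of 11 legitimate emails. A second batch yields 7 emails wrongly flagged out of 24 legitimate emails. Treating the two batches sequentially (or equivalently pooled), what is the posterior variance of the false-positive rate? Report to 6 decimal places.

The Beta prior is conjugate to a Binomial/Bernoulli likelihood; the update adds successes to α and failures to β.
After batch 1: Beta(5.75+6, 5.87+5) = Beta(11.75, 10.87).
After batch 2: Beta(11.75+7, 10.87+17) = Beta(18.75, 27.87).
Var = αβ/((α+β)²(α+β+1)) = 18.75·27.87/(46.62²·47.62) = 0.005049.

0.005049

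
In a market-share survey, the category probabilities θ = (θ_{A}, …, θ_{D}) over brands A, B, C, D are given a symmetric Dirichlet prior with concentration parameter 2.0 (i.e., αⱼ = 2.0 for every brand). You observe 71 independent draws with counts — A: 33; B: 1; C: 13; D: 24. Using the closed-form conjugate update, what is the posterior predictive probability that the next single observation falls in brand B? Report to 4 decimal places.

The Dirichlet prior is conjugate to the Multinomial likelihood: each posterior αⱼ = prior αⱼ + observed count nⱼ.
Posterior concentration: (35.0, 3.0, 15.0, 26.0), total = 79.0.
P(next = B | data) = α_{B}/Σα = 0.0380.

0.0380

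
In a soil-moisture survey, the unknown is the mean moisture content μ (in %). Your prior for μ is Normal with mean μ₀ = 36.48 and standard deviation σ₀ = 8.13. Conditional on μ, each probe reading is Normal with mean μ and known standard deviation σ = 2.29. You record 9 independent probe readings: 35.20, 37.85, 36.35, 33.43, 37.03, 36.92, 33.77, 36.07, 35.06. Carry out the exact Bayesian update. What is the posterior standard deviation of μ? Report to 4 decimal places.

0.7600

For Normal data with known variance σ², a Normal(μ₀, σ₀²) prior on μ is conjugate. Posterior precision = 1/σ₀² + n/σ²; posterior mean is the precision-weighted average of μ₀ and x̄.
σ₀² = 8.13² = 66.0969, σ² = 2.29² = 5.2441; σ² + n·σ₀² = 5.2441 + 9·66.0969 = 600.1162.
Posterior precision = 1/σ₀² + n/σ² = 1/66.0969 + 9/5.2441 = (σ² + n·σ₀²)/(σ₀²σ²) = 600.1162/(66.0969·5.2441); posterior variance σₙ² = σ₀²σ²/(σ² + n·σ₀²) = 66.0969·5.2441/600.1162 = 0.577586.
Posterior SD = √σₙ² = √(66.0969·5.2441/600.1162) = 0.7600.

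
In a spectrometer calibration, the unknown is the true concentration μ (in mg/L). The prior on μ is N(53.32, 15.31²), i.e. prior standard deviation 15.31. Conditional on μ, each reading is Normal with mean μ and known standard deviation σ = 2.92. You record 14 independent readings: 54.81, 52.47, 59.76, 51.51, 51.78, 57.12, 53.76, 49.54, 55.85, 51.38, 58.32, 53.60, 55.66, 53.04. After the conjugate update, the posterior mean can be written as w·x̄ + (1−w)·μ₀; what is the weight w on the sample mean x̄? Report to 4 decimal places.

0.9974

For Normal data with known variance σ², a Normal(μ₀, σ₀²) prior on μ is conjugate. Posterior precision = 1/σ₀² + n/σ²; posterior mean is the precision-weighted average of μ₀ and x̄.
σ₀² = 15.31² = 234.3961, σ² = 2.92² = 8.5264. Prior precision 1/σ₀² = 1/234.3961; data precision n/σ² = 14/8.5264.
w = (n/σ²)/(1/σ₀² + n/σ²) = n·σ₀²/(σ² + n·σ₀²) = 14·234.3961/(8.5264 + 14·234.3961) = 3281.5454/3290.0718 = 0.9974.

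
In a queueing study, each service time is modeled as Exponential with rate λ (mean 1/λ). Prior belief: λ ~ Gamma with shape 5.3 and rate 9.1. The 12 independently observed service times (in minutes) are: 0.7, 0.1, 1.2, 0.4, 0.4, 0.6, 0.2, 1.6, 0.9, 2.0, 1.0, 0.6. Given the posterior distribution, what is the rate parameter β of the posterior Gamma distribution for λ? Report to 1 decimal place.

With a Gamma(shape α, rate β) prior on the exponential rate λ, the posterior after n observations with total T = Σxᵢ is Gamma(α+n, β+T).
Sum of observations T = 9.7 minutes; n = 12.
Posterior: Gamma(5.3+12, 9.1+9.7) = Gamma(17.3, 18.8).
Posterior β = 18.8.

18.8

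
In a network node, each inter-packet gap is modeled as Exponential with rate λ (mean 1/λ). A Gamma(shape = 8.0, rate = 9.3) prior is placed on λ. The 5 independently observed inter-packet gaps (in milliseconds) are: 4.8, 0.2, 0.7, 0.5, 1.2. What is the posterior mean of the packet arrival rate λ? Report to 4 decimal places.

With a Gamma(shape α, rate β) prior on the exponential rate λ, the posterior after n observations with total T = Σxᵢ is Gamma(α+n, β+T).
Sum of observations T = 7.4 milliseconds; n = 5.
Posterior: Gamma(8.0+5, 9.3+7.4) = Gamma(13.0, 16.7).
Posterior mean of λ = α/β = 13.0/16.7 = 0.7784.

0.7784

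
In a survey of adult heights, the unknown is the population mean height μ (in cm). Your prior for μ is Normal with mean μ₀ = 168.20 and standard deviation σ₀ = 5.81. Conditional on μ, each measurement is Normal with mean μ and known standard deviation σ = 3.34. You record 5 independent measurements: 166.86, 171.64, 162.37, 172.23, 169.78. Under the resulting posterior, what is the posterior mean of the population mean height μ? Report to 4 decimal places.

168.5527

For Normal data with known variance σ², a Normal(μ₀, σ₀²) prior on μ is conjugate. Posterior precision = 1/σ₀² + n/σ²; posterior mean is the precision-weighted average of μ₀ and x̄.
Σxᵢ = 166.86 + 171.64 + 162.37 + 172.23 + 169.78 = 842.88, so n·x̄ = 842.88.
σ₀² = 5.81² = 33.7561, σ² = 3.34² = 11.1556; σ² + n·σ₀² = 11.1556 + 5·33.7561 = 179.9361.
Posterior mean = (μ₀/σ₀² + n·x̄/σ²)/(1/σ₀² + n/σ²) = (σ²·μ₀ + σ₀²·n·x̄)/(σ² + n·σ₀²) = (11.1556·168.20 + 33.7561·842.88)/179.9361 = 30328.713488/179.9361 = 168.5527.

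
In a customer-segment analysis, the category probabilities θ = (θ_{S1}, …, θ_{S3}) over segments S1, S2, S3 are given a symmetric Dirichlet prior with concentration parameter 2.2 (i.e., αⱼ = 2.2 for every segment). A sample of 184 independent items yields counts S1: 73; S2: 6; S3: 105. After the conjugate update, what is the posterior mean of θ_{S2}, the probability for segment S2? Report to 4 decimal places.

0.0430

The Dirichlet prior is conjugate to the Multinomial likelihood: each posterior αⱼ = prior αⱼ + observed count nⱼ.
Posterior concentration: (75.2, 8.2, 107.2), total = 190.6.
E[θ_{S2}|data] = α_{S2}/Σα = 8.2/190.6 = 0.0430.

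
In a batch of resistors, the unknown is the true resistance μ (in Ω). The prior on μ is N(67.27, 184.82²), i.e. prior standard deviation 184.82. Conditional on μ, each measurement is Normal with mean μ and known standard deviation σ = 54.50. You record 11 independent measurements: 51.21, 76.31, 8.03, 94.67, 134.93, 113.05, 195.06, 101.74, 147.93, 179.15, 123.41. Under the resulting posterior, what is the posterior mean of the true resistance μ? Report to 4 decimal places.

For Normal data with known variance σ², a Normal(μ₀, σ₀²) prior on μ is conjugate. Posterior precision = 1/σ₀² + n/σ²; posterior mean is the precision-weighted average of μ₀ and x̄.
Σxᵢ = 51.21 + 76.31 + 8.03 + 94.67 + 134.93 + 113.05 + 195.06 + 101.74 + 147.93 + 179.15 + 123.41 = 1225.49, so n·x̄ = 1225.49.
σ₀² = 184.82² = 34158.4324, σ² = 54.50² = 2970.25; σ² + n·σ₀² = 2970.25 + 11·34158.4324 = 378713.0064.
Posterior mean = (μ₀/σ₀² + n·x̄/σ²)/(1/σ₀² + n/σ²) = (σ²·μ₀ + σ₀²·n·x̄)/(σ² + n·σ₀²) = (2970.25·67.27 + 34158.4324·1225.49)/378713.0064 = 42060626.039376/378713.0064 = 111.0620.

111.0620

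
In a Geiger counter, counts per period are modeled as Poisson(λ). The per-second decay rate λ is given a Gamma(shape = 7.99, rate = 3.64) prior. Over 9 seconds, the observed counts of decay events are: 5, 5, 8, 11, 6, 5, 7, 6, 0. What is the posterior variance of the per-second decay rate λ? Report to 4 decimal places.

0.3817

With a Gamma(shape α, rate β) prior, the Poisson likelihood is conjugate: the posterior is Gamma(α + ΣXᵢ, β + n).
Sum of counts S = 53 over n = 9 seconds.
Posterior: Gamma(α+S, β+n) = Gamma(7.99+53, 3.64+9) = Gamma(60.99, 12.64).
Var = α/β² = 60.99/12.64² = 0.3817.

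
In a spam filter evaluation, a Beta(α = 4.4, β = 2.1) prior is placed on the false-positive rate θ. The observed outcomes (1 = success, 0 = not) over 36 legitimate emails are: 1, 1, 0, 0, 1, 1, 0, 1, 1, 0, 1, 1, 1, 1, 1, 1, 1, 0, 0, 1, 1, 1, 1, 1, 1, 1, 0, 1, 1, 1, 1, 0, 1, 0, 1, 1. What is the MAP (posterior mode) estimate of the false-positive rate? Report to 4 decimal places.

0.7506

The Beta prior is conjugate to a Binomial/Bernoulli likelihood; the update adds successes to α and failures to β.
Posterior: Beta(α+k, β+n−k) = Beta(4.4+27, 2.1+9) = Beta(31.4, 11.1).
Mode of Beta(a,b) for a,b>1 is (a−1)/(a+b−2) = 30.4/40.5 = 0.7506.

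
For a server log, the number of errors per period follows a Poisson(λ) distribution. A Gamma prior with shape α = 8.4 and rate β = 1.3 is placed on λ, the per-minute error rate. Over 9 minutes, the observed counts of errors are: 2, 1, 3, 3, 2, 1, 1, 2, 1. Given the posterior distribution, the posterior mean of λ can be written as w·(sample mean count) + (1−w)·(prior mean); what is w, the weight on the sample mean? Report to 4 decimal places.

0.8738

With a Gamma(shape α, rate β) prior, the Poisson likelihood is conjugate: the posterior is Gamma(α + ΣXᵢ, β + n).
Posterior mean = (α₀+S)/(β₀+n) = [n/(β₀+n)]·(S/n) + [β₀/(β₀+n)]·(α₀/β₀), so only n and β₀ enter the weight.
Weight on data w = n/(β₀+n) = 9/(1.3+9) = 9/10.3 = 0.8738.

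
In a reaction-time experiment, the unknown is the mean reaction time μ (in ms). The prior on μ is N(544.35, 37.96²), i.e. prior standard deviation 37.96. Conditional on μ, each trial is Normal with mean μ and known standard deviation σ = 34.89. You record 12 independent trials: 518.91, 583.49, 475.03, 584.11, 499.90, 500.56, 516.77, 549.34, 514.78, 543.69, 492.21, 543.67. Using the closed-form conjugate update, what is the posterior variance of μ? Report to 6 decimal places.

94.770873

For Normal data with known variance σ², a Normal(μ₀, σ₀²) prior on μ is conjugate. Posterior precision = 1/σ₀² + n/σ²; posterior mean is the precision-weighted average of μ₀ and x̄.
σ₀² = 37.96² = 1440.9616, σ² = 34.89² = 1217.3121; σ² + n·σ₀² = 1217.3121 + 12·1440.9616 = 18508.8513.
Posterior precision = 1/σ₀² + n/σ² = 1/1440.9616 + 12/1217.3121 = (σ² + n·σ₀²)/(σ₀²σ²) = 18508.8513/(1440.9616·1217.3121); posterior variance σₙ² = σ₀²σ²/(σ² + n·σ₀²) = 1440.9616·1217.3121/18508.8513 = 94.770873.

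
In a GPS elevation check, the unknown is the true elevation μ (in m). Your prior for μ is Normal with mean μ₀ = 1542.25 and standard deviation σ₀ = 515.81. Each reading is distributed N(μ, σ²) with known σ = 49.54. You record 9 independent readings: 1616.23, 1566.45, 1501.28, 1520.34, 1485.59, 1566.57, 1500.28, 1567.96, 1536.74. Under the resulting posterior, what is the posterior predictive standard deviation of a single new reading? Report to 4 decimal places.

52.2171

For Normal data with known variance σ², a Normal(μ₀, σ₀²) prior on μ is conjugate. Posterior precision = 1/σ₀² + n/σ²; posterior mean is the precision-weighted average of μ₀ and x̄.
σ₀² = 515.81² = 266059.9561, σ² = 49.54² = 2454.2116; σ² + n·σ₀² = 2454.2116 + 9·266059.9561 = 2396993.8165.
Posterior precision = 1/σ₀² + n/σ² = 1/266059.9561 + 9/2454.2116 = (σ² + n·σ₀²)/(σ₀²σ²) = 2396993.8165/(266059.9561·2454.2116); posterior variance σₙ² = σ₀²σ²/(σ² + n·σ₀²) = 266059.9561·2454.2116/2396993.8165 = 272.410978.
Predictive variance for one new observation = σₙ² + σ² = 266059.9561·2454.2116/2396993.8165 + 2454.2116 = σ²·(σ₀² + 2396993.8165)/2396993.8165 = 2454.2116·2663053.7726/2396993.8165 = 2726.622578; SD = √(2454.2116·2663053.7726/2396993.8165) = 52.2171.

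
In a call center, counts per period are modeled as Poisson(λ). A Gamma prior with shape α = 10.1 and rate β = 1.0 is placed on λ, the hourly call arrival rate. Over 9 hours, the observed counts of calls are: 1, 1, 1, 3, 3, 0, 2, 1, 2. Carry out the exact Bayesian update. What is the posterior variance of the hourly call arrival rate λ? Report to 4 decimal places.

0.2410

With a Gamma(shape α, rate β) prior, the Poisson likelihood is conjugate: the posterior is Gamma(α + ΣXᵢ, β + n).
Sum of counts S = 14 over n = 9 hours.
Posterior: Gamma(α+S, β+n) = Gamma(10.1+14, 1.0+9) = Gamma(24.1, 10.0).
Var = α/β² = 24.1/10.0² = 0.2410.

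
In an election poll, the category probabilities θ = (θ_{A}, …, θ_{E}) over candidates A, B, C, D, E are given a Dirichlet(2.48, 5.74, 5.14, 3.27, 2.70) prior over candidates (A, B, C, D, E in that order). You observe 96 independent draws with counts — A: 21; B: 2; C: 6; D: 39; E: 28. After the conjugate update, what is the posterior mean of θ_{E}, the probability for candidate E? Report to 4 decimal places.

0.2662

The Dirichlet prior is conjugate to the Multinomial likelihood: each posterior αⱼ = prior αⱼ + observed count nⱼ.
Posterior concentration: (23.48, 7.74, 11.14, 42.27, 30.70), total = 115.33.
E[θ_{E}|data] = α_{E}/Σα = 30.70/115.33 = 0.2662.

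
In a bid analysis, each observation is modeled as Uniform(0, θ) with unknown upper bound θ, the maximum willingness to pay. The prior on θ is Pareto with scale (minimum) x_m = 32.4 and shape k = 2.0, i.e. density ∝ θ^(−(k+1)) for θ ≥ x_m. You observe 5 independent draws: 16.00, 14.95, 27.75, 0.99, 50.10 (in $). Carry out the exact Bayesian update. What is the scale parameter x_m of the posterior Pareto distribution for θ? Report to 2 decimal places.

A Pareto(scale x_m, shape k) prior on the upper bound θ of Uniform(0, θ) is conjugate: posterior is Pareto(max(x_m, max xᵢ), k + n).
Sample maximum = 50.10; prior scale x_m = 32.4 → posterior scale = max = 50.10.
Posterior shape = 2.0 + 5 = 7.0.
Posterior scale x_m = 50.10.

50.10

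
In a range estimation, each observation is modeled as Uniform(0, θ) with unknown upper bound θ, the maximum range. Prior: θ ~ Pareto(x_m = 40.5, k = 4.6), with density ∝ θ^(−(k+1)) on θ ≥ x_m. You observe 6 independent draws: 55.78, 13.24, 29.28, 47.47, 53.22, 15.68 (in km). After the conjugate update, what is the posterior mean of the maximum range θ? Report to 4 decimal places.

A Pareto(scale x_m, shape k) prior on the upper bound θ of Uniform(0, θ) is conjugate: posterior is Pareto(max(x_m, max xᵢ), k + n).
Sample maximum = 55.78; prior scale x_m = 40.5 → posterior scale = max = 55.78.
Posterior shape = 4.6 + 6 = 10.6.
E[θ|data] = k·x_m/(k−1) = 10.6·55.78/9.6 = 61.5904.

61.5904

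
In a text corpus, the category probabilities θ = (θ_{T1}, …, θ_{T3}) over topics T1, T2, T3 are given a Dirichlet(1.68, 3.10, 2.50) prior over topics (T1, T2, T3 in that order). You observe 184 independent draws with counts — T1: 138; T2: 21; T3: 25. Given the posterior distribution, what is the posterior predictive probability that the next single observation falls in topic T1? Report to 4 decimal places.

The Dirichlet prior is conjugate to the Multinomial likelihood: each posterior αⱼ = prior αⱼ + observed count nⱼ.
Posterior concentration: (139.68, 24.10, 27.50), total = 191.28.
P(next = T1 | data) = α_{T1}/Σα = 0.7302.

0.7302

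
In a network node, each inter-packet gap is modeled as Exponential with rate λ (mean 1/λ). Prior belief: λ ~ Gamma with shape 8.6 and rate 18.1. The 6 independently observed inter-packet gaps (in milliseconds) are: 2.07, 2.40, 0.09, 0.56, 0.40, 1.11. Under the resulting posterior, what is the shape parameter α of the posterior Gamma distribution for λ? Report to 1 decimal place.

14.6

With a Gamma(shape α, rate β) prior on the exponential rate λ, the posterior after n observations with total T = Σxᵢ is Gamma(α+n, β+T).
Sum of observations T = 6.63 milliseconds; n = 6.
Posterior: Gamma(8.6+6, 18.1+6.63) = Gamma(14.6, 24.73).
Posterior α = 14.6.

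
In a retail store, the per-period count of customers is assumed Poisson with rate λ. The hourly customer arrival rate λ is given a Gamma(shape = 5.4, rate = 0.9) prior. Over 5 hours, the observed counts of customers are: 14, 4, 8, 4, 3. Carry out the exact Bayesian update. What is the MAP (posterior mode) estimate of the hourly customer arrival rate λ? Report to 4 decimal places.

6.3390

With a Gamma(shape α, rate β) prior, the Poisson likelihood is conjugate: the posterior is Gamma(α + ΣXᵢ, β + n).
Sum of counts S = 33 over n = 5 hours.
Posterior: Gamma(α+S, β+n) = Gamma(5.4+33, 0.9+5) = Gamma(38.4, 5.9).
Mode of Gamma(α,β) for α≥1 is (α−1)/β = 37.4/5.9 = 6.3390.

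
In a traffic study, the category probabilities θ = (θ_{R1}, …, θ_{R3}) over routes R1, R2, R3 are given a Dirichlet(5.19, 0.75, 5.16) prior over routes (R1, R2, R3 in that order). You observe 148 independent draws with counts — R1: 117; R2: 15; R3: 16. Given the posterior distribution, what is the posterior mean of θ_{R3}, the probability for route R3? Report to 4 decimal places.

The Dirichlet prior is conjugate to the Multinomial likelihood: each posterior αⱼ = prior αⱼ + observed count nⱼ.
Posterior concentration: (122.19, 15.75, 21.16), total = 159.10.
E[θ_{R3}|data] = α_{R3}/Σα = 21.16/159.10 = 0.1330.

0.1330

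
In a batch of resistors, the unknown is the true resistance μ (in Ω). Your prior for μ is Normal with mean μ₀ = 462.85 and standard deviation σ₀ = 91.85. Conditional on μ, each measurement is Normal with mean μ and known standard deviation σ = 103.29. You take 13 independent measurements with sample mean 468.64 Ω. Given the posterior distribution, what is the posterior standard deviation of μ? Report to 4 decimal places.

27.3482

For Normal data with known variance σ², a Normal(μ₀, σ₀²) prior on μ is conjugate. Posterior precision = 1/σ₀² + n/σ²; posterior mean is the precision-weighted average of μ₀ and x̄.
σ₀² = 91.85² = 8436.4225, σ² = 103.29² = 10668.8241; σ² + n·σ₀² = 10668.8241 + 13·8436.4225 = 120342.3166.
Posterior precision = 1/σ₀² + n/σ² = 1/8436.4225 + 13/10668.8241 = (σ² + n·σ₀²)/(σ₀²σ²) = 120342.3166/(8436.4225·10668.8241); posterior variance σₙ² = σ₀²σ²/(σ² + n·σ₀²) = 8436.4225·10668.8241/120342.3166 = 747.922345.
Posterior SD = √σₙ² = √(8436.4225·10668.8241/120342.3166) = 27.3482.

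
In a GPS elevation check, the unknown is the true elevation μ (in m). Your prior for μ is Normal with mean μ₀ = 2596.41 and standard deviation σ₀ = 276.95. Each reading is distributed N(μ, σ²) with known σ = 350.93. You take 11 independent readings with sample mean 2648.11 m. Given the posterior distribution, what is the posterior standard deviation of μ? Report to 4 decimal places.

98.8414

For Normal data with known variance σ², a Normal(μ₀, σ₀²) prior on μ is conjugate. Posterior precision = 1/σ₀² + n/σ²; posterior mean is the precision-weighted average of μ₀ and x̄.
σ₀² = 276.95² = 76701.3025, σ² = 350.93² = 123151.8649; σ² + n·σ₀² = 123151.8649 + 11·76701.3025 = 966866.1924.
Posterior precision = 1/σ₀² + n/σ² = 1/76701.3025 + 11/123151.8649 = (σ² + n·σ₀²)/(σ₀²σ²) = 966866.1924/(76701.3025·123151.8649); posterior variance σₙ² = σ₀²σ²/(σ² + n·σ₀²) = 76701.3025·123151.8649/966866.1924 = 9769.612918.
Posterior SD = √σₙ² = √(76701.3025·123151.8649/966866.1924) = 98.8414.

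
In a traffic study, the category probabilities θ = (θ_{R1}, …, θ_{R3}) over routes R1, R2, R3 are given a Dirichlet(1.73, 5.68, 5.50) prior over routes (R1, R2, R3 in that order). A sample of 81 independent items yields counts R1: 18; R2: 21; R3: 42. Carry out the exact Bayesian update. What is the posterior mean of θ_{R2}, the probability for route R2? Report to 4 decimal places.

0.2841

The Dirichlet prior is conjugate to the Multinomial likelihood: each posterior αⱼ = prior αⱼ + observed count nⱼ.
Posterior concentration: (19.73, 26.68, 47.50), total = 93.91.
E[θ_{R2}|data] = α_{R2}/Σα = 26.68/93.91 = 0.2841.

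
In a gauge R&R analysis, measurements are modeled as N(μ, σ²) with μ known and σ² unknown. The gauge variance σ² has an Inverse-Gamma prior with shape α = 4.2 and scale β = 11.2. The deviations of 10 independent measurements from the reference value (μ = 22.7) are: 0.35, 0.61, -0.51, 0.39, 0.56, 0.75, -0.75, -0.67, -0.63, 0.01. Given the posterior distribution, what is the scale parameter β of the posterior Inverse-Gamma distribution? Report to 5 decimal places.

12.79565

With known mean μ and an Inverse-Gamma(α, β) prior on σ², the Normal likelihood is conjugate: posterior is Inv-Gamma(α + n/2, β + Σ(xᵢ−μ)²/2).
Σ(xᵢ−μ)² = (0.35)² + (0.61)² + (-0.51)² + (0.39)² + (0.56)² + (0.75)² + (-0.75)² + (-0.67)² + (-0.63)² + (0.01)² = 3.1913.
Posterior: Inv-Gamma(4.2 + 10/2, 11.2 + 3.1913/2) = Inv-Gamma(9.20, 12.79565).
Posterior β = 12.79565.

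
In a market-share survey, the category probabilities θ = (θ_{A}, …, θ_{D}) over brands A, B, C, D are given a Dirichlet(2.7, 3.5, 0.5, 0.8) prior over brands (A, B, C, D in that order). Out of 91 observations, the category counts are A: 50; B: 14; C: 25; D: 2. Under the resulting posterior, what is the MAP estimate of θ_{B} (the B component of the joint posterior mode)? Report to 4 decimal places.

The Dirichlet prior is conjugate to the Multinomial likelihood: each posterior αⱼ = prior αⱼ + observed count nⱼ.
Posterior concentration: (52.7, 17.5, 25.5, 2.8), total = 98.5.
Joint mode component: (α_{B}−1)/(Σα−K) = 16.5/94.5 = 0.1746.

0.1746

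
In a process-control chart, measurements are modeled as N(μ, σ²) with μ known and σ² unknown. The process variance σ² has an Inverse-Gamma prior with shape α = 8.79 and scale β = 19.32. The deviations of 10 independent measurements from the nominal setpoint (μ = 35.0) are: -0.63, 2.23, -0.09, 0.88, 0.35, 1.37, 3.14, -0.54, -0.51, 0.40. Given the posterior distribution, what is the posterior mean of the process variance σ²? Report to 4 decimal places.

2.2425

With known mean μ and an Inverse-Gamma(α, β) prior on σ², the Normal likelihood is conjugate: posterior is Inv-Gamma(α + n/2, β + Σ(xᵢ−μ)²/2).
Σ(xᵢ−μ)² = (-0.63)² + (2.23)² + (-0.09)² + (0.88)² + (0.35)² + (1.37)² + (3.14)² + (-0.54)² + (-0.51)² + (0.40)² = 18.7230.
Posterior: Inv-Gamma(8.79 + 10/2, 19.32 + 18.7230/2) = Inv-Gamma(13.79, 28.68150).
E[σ²|data] = β/(α−1) = 28.68150/12.79 = 2.2425.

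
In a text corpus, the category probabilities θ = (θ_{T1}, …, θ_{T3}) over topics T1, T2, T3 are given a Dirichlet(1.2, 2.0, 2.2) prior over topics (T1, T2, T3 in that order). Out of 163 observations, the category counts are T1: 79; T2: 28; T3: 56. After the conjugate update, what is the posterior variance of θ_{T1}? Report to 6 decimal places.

0.001472

The Dirichlet prior is conjugate to the Multinomial likelihood: each posterior αⱼ = prior αⱼ + observed count nⱼ.
Posterior concentration: (80.2, 30.0, 58.2), total = 168.4.
Var[θ_j] = α_j(Σα−α_j)/((Σα)²(Σα+1)) = 80.2·88.2/(168.4²·169.4) = 0.001472.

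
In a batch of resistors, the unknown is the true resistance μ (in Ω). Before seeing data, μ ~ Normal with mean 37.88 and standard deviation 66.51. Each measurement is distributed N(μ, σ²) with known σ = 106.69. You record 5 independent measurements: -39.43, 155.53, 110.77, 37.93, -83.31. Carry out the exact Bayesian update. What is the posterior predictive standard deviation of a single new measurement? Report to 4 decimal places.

113.5156

For Normal data with known variance σ², a Normal(μ₀, σ₀²) prior on μ is conjugate. Posterior precision = 1/σ₀² + n/σ²; posterior mean is the precision-weighted average of μ₀ and x̄.
σ₀² = 66.51² = 4423.5801, σ² = 106.69² = 11382.7561; σ² + n·σ₀² = 11382.7561 + 5·4423.5801 = 33500.6566.
Posterior precision = 1/σ₀² + n/σ² = 1/4423.5801 + 5/11382.7561 = (σ² + n·σ₀²)/(σ₀²σ²) = 33500.6566/(4423.5801·11382.7561); posterior variance σₙ² = σ₀²σ²/(σ² + n·σ₀²) = 4423.5801·11382.7561/33500.6566 = 1503.031238.
Predictive variance for one new observation = σₙ² + σ² = 4423.5801·11382.7561/33500.6566 + 11382.7561 = σ²·(σ₀² + 33500.6566)/33500.6566 = 11382.7561·37924.2367/33500.6566 = 12885.787338; SD = √(11382.7561·37924.2367/33500.6566) = 113.5156.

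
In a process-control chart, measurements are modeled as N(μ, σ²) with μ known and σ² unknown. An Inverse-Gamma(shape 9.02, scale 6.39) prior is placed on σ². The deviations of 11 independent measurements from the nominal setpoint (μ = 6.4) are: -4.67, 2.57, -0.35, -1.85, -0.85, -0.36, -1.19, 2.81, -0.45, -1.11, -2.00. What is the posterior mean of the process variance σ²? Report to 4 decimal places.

With known mean μ and an Inverse-Gamma(α, β) prior on σ², the Normal likelihood is conjugate: posterior is Inv-Gamma(α + n/2, β + Σ(xᵢ−μ)²/2).
Σ(xᵢ−μ)² = (-4.67)² + (2.57)² + (-0.35)² + (-1.85)² + (-0.85)² + (-0.36)² + (-1.19)² + (2.81)² + (-0.45)² + (-1.11)² + (-2.00)² = 47.5577.
Posterior: Inv-Gamma(9.02 + 11/2, 6.39 + 47.5577/2) = Inv-Gamma(14.52, 30.16885).
E[σ²|data] = β/(α−1) = 30.16885/13.52 = 2.2314.

2.2314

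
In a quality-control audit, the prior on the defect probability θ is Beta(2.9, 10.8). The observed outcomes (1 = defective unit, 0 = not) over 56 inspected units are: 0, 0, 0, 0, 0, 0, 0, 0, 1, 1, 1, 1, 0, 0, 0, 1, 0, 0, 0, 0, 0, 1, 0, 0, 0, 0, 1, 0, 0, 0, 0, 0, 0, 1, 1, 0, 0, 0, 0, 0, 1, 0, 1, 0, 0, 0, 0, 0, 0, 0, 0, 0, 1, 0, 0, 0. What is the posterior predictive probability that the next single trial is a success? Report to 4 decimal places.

The Beta prior is conjugate to a Binomial/Bernoulli likelihood; the update adds successes to α and failures to β.
Posterior: Beta(α+k, β+n−k) = Beta(2.9+12, 10.8+44) = Beta(14.9, 54.8).
For a single future Bernoulli trial, P(success | data) = α/(α+β) = 0.2138.

0.2138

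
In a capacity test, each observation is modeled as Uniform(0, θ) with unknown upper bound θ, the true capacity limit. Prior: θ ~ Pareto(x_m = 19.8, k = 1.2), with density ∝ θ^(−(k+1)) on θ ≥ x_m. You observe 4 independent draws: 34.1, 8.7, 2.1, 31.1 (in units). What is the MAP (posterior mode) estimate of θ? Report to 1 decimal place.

A Pareto(scale x_m, shape k) prior on the upper bound θ of Uniform(0, θ) is conjugate: posterior is Pareto(max(x_m, max xᵢ), k + n).
Sample maximum = 34.1; prior scale x_m = 19.8 → posterior scale = max = 34.1.
Posterior shape = 1.2 + 4 = 5.2.
The Pareto density is decreasing on [x_m, ∞), so the mode is x_m = 34.1.

34.1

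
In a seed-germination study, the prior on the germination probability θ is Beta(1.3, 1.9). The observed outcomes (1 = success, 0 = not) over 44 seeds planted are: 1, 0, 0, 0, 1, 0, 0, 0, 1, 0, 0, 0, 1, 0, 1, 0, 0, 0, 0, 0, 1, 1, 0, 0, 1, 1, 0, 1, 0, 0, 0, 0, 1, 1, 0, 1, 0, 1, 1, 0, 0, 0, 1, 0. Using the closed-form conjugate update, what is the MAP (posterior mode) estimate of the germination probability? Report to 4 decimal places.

0.3606

The Beta prior is conjugate to a Binomial/Bernoulli likelihood; the update adds successes to α and failures to β.
Posterior: Beta(α+k, β+n−k) = Beta(1.3+16, 1.9+28) = Beta(17.3, 29.9).
Mode of Beta(a,b) for a,b>1 is (a−1)/(a+b−2) = 16.3/45.2 = 0.3606.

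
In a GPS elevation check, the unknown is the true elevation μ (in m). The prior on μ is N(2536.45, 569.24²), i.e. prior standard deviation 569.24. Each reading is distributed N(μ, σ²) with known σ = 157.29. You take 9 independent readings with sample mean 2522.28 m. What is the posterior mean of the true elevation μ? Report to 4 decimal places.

For Normal data with known variance σ², a Normal(μ₀, σ₀²) prior on μ is conjugate. Posterior precision = 1/σ₀² + n/σ²; posterior mean is the precision-weighted average of μ₀ and x̄.
n·x̄ = 9·2522.28 = 22700.52.
σ₀² = 569.24² = 324034.1776, σ² = 157.29² = 24740.1441; σ² + n·σ₀² = 24740.1441 + 9·324034.1776 = 2941047.7425.
Posterior mean = (μ₀/σ₀² + n·x̄/σ²)/(1/σ₀² + n/σ²) = (σ²·μ₀ + σ₀²·n·x̄)/(σ² + n·σ₀²) = (24740.1441·2536.45 + 324034.1776·22700.52)/2941047.7425 = 7418496467.794797/2941047.7425 = 2522.3992.

2522.3992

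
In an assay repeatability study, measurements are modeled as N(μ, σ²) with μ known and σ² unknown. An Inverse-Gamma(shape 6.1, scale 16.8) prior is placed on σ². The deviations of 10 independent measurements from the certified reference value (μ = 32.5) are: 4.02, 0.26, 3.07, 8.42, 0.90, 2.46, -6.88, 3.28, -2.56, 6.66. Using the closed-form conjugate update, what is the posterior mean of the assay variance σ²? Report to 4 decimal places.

With known mean μ and an Inverse-Gamma(α, β) prior on σ², the Normal likelihood is conjugate: posterior is Inv-Gamma(α + n/2, β + Σ(xᵢ−μ)²/2).
Σ(xᵢ−μ)² = (4.02)² + (0.26)² + (3.07)² + (8.42)² + (0.90)² + (2.46)² + (-6.88)² + (3.28)² + (-2.56)² + (6.66)² = 212.4129.
Posterior: Inv-Gamma(6.1 + 10/2, 16.8 + 212.4129/2) = Inv-Gamma(11.10, 123.00645).
E[σ²|data] = β/(α−1) = 123.00645/10.10 = 12.1789.

12.1789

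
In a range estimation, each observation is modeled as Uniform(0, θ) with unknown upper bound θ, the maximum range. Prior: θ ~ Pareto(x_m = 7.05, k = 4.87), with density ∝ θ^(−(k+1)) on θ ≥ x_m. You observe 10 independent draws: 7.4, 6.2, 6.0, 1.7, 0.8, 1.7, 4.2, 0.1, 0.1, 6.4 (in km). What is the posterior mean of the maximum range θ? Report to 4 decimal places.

A Pareto(scale x_m, shape k) prior on the upper bound θ of Uniform(0, θ) is conjugate: posterior is Pareto(max(x_m, max xᵢ), k + n).
Sample maximum = 7.4; prior scale x_m = 7.05 → posterior scale = max = 7.40.
Posterior shape = 4.87 + 10 = 14.87.
E[θ|data] = k·x_m/(k−1) = 14.87·7.40/13.87 = 7.9335.

7.9335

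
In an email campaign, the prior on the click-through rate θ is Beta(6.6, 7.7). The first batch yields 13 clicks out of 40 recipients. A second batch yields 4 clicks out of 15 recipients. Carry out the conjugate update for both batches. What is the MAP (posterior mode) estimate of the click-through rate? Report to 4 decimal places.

0.3358

The Beta prior is conjugate to a Binomial/Bernoulli likelihood; the update adds successes to α and failures to β.
After batch 1: Beta(6.6+13, 7.7+27) = Beta(19.6, 34.7).
After batch 2: Beta(19.6+4, 34.7+11) = Beta(23.6, 45.7).
Mode of Beta(a,b) for a,b>1 is (a−1)/(a+b−2) = 22.6/67.3 = 0.3358.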